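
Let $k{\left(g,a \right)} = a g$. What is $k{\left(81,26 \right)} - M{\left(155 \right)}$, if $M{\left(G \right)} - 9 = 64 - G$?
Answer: $2188$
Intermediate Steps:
$M{\left(G \right)} = 73 - G$ ($M{\left(G \right)} = 9 - \left(-64 + G\right) = 73 - G$)
$k{\left(81,26 \right)} - M{\left(155 \right)} = 26 \cdot 81 - \left(73 - 155\right) = 2106 - \left(73 - 155\right) = 2106 - -82 = 2106 + 82 = 2188$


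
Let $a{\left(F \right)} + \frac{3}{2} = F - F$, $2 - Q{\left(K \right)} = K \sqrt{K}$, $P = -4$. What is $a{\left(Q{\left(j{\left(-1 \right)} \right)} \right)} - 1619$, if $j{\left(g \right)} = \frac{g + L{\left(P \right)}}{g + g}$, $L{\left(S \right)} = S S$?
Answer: $- \frac{3241}{2} \approx -1620.5$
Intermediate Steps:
$L{\left(S \right)} = S^{2}$
$j{\left(g \right)} = \frac{16 + g}{2 g}$ ($j{\left(g \right)} = \frac{g + \left(-4\right)^{2}}{g + g} = \frac{g + 16}{2 g} = \left(16 + g\right) \frac{1}{2 g} = \frac{16 + g}{2 g}$)
$Q{\left(K \right)} = 2 - K^{\frac{3}{2}}$ ($Q{\left(K \right)} = 2 - K \sqrt{K} = 2 - K^{\frac{3}{2}}$)
$a{\left(F \right)} = - \frac{3}{2}$ ($a{\left(F \right)} = - \frac{3}{2} + \left(F - F\right) = - \frac{3}{2} + 0 = - \frac{3}{2}$)
$a{\left(Q{\left(j{\left(-1 \right)} \right)} \right)} - 1619 = - \frac{3}{2} - 1619 = - \frac{3241}{2}$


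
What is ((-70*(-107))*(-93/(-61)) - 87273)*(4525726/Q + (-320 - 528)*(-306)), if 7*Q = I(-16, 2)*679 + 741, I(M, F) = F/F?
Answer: -925770669018243/43310 ≈ -2.1375e+10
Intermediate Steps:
I(M, F) = 1
Q = 1420/7 (Q = (1*679 + 741)/7 = (679 + 741)/7 = (⅐)*1420 = 1420/7 ≈ 202.86)
((-70*(-107))*(-93/(-61)) - 87273)*(4525726/Q + (-320 - 528)*(-306)) = ((-70*(-107))*(-93/(-61)) - 87273)*(4525726/(1420/7) + (-320 - 528)*(-306)) = (7490*(-93*(-1/61)) - 87273)*(4525726*(7/1420) - 848*(-306)) = (7490*(93/61) - 87273)*(15840041/710 + 259488) = (696570/61 - 87273)*(200076521/710) = -4627083/61*200076521/710 = -925770669018243/43310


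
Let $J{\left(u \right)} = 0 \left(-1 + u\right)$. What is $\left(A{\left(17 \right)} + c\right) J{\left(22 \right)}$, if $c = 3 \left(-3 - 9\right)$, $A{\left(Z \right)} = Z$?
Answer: $0$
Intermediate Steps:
$J{\left(u \right)} = 0$
$c = -36$ ($c = 3 \left(-12\right) = -36$)
$\left(A{\left(17 \right)} + c\right) J{\left(22 \right)} = \left(17 - 36\right) 0 = \left(-19\right) 0 = 0$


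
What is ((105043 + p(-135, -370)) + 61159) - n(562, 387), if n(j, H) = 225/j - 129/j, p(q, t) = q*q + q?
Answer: 51786004/281 ≈ 1.8429e+5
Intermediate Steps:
p(q, t) = q + q² (p(q, t) = q² + q = q + q²)
n(j, H) = 96/j
((105043 + p(-135, -370)) + 61159) - n(562, 387) = ((105043 - 135*(1 - 135)) + 61159) - 96/562 = ((105043 - 135*(-134)) + 61159) - 96/562 = ((105043 + 18090) + 61159) - 1*48/281 = (123133 + 61159) - 48/281 = 184292 - 48/281 = 51786004/281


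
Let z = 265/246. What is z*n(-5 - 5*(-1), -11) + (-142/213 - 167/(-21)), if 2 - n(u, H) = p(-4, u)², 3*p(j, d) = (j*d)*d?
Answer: 8128/861 ≈ 9.4402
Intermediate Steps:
z = 265/246 (z = 265*(1/246) = 265/246 ≈ 1.0772)
p(j, d) = j*d²/3 (p(j, d) = ((j*d)*d)/3 = ((d*j)*d)/3 = (j*d²)/3 = j*d²/3)
n(u, H) = 2 - 16*u⁴/9 (n(u, H) = 2 - ((⅓)*(-4)*u²)² = 2 - (-4*u²/3)² = 2 - 16*u⁴/9)
z*n(-5 - 5*(-1), -11) + (-142/213 - 167/(-21)) = 265*(2 - 16*(-5 - 5*(-1))⁴/9)/246 + (-142/213 - 167/(-21)) = 265*(2 - 16*(-5 + 5)⁴/9)/246 + (-142*1/213 - 167*(-1/21)) = 265*(2 - 16/9*0⁴)/246 + (-⅔ + 167/21) = 265*(2 - 16/9*0)/246 + 51/7 = 265*(2 + 0)/246 + 51/7 = (265/246)*2 + 51/7 = 265/123 + 51/7 = 8128/861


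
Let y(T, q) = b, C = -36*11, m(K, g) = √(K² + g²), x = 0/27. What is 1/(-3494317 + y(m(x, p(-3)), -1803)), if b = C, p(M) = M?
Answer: -1/3494713 ≈ -2.8615e-7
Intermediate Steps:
x = 0 (x = 0*(1/27) = 0)
C = -396
b = -396
y(T, q) = -396
1/(-3494317 + y(m(x, p(-3)), -1803)) = 1/(-3494317 - 396) = 1/(-3494713) = -1/3494713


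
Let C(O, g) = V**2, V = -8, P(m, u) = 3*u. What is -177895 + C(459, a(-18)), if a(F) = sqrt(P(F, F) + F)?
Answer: -177831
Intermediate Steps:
a(F) = 2*sqrt(F) (a(F) = sqrt(3*F + F) = sqrt(4*F) = 2*sqrt(F))
C(O, g) = 64 (C(O, g) = (-8)**2 = 64)
-177895 + C(459, a(-18)) = -177895 + 64 = -177831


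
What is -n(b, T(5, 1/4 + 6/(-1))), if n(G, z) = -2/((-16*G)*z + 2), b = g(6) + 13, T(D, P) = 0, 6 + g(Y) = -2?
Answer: 1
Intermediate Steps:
g(Y) = -8 (g(Y) = -6 - 2 = -8)
b = 5 (b = -8 + 13 = 5)
n(G, z) = -2/(2 - 16*G*z) (n(G, z) = -2/(-16*G*z + 2) = -2/(2 - 16*G*z))
-n(b, T(5, 1/4 + 6/(-1))) = -1/(-1 + 8*5*0) = -1/(-1 + 0) = -1/(-1) = -1*(-1) = 1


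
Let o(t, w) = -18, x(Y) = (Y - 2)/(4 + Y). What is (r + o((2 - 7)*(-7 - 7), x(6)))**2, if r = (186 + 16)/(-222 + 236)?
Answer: 625/49 ≈ 12.755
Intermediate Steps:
x(Y) = (-2 + Y)/(4 + Y)
r = 101/7 (r = 202/14 = 202*(1/14) = 101/7 ≈ 14.429)
(r + o((2 - 7)*(-7 - 7), x(6)))**2 = (101/7 - 18)**2 = (-25/7)**2 = 625/49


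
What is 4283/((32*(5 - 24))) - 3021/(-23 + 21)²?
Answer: -463475/608 ≈ -762.29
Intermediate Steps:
4283/((32*(5 - 24))) - 3021/(-23 + 21)² = 4283/((32*(-19))) - 3021/((-2)²) = 4283/(-608) - 3021/4 = 4283*(-1/608) - 3021*¼ = -4283/608 - 3021/4 = -463475/608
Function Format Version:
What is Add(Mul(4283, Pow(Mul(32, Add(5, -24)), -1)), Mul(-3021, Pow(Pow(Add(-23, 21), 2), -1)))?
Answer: Rational(-463475, 608) ≈ -762.29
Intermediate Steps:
Add(Mul(4283, Pow(Mul(32, Add(5, -24)), -1)), Mul(-3021, Pow(Pow(Add(-23, 21), 2), -1))) = Add(Mul(4283, Pow(Mul(32, -19), -1)), Mul(-3021, Pow(Pow(-2, 2), -1))) = Add(Mul(4283, Pow(-608, -1)), Mul(-3021, Pow(4, -1))) = Add(Mul(4283, Rational(-1, 608)), Mul(-3021, Rational(1, 4))) = Add(Rational(-4283, 608), Rational(-3021, 4)) = Rational(-463475, 608)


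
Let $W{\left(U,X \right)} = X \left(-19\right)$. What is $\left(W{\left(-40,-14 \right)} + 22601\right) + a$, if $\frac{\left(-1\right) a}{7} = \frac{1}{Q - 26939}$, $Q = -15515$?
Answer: $\frac{970795625}{42454} \approx 22867.0$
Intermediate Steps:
$a = \frac{7}{42454}$ ($a = - \frac{7}{-15515 - 26939} = - \frac{7}{-42454} = \left(-7\right) \left(- \frac{1}{42454}\right) = \frac{7}{42454} \approx 0.00016488$)
$W{\left(U,X \right)} = - 19 X$
$\left(W{\left(-40,-14 \right)} + 22601\right) + a = \left(\left(-19\right) \left(-14\right) + 22601\right) + \frac{7}{42454} = \left(266 + 22601\right) + \frac{7}{42454} = 22867 + \frac{7}{42454} = \frac{970795625}{42454}$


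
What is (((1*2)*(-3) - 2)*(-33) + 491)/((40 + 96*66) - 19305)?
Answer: -755/12929 ≈ -0.058396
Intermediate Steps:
(((1*2)*(-3) - 2)*(-33) + 491)/((40 + 96*66) - 19305) = ((2*(-3) - 2)*(-33) + 491)/((40 + 6336) - 19305) = ((-6 - 2)*(-33) + 491)/(6376 - 19305) = (-8*(-33) + 491)/(-12929) = (264 + 491)*(-1/12929) = 755*(-1/12929) = -755/12929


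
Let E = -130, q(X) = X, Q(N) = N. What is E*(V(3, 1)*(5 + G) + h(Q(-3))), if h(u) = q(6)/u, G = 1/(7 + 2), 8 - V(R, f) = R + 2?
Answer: -5200/3 ≈ -1733.3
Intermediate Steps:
V(R, f) = 6 - R (V(R, f) = 8 - (R + 2) = 8 - (2 + R) = 8 + (-2 - R) = 6 - R)
G = 1/9 ≈ 0.11111
h(u) = 6/u
E*(V(3, 1)*(5 + G) + h(Q(-3))) = -130*((6 - 1*3)*(5 + 1/9) + 6/(-3)) = -130*((6 - 3)*(46/9) + 6*(-1/3)) = -130*(3*(46/9) - 2) = -130*(46/3 - 2) = -130*40/3 = -5200/3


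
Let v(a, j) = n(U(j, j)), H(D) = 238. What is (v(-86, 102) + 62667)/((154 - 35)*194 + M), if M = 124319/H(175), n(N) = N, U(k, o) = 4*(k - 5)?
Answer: 15007090/5618787 ≈ 2.6709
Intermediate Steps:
U(k, o) = -20 + 4*k (U(k, o) = 4*(-5 + k) = -20 + 4*k)
v(a, j) = -20 + 4*j
M = 124319/238 ≈ 522.35
(v(-86, 102) + 62667)/((154 - 35)*194 + M) = ((-20 + 4*102) + 62667)/((154 - 35)*194 + 124319/238) = ((-20 + 408) + 62667)/(119*194 + 124319/238) = (388 + 62667)/(23086 + 124319/238) = 63055/(5618787/238) = 63055*(238/5618787) = 15007090/5618787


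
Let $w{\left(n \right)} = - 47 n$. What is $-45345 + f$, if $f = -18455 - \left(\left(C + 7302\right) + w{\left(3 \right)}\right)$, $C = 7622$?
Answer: $-78583$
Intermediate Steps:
$f = -33238$ ($f = -18455 - \left(\left(7622 + 7302\right) - 141\right) = -18455 - \left(14924 - 141\right) = -18455 - 14783 = -33238$)
$-45345 + f = -45345 - 33238 = -78583$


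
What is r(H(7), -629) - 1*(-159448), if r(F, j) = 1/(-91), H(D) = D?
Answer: 14509767/91 ≈ 1.5945e+5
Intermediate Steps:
r(F, j) = -1/91
r(H(7), -629) - 1*(-159448) = -1/91 - 1*(-159448) = -1/91 + 159448 = 14509767/91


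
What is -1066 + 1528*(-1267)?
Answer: -1937042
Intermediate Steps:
-1066 + 1528*(-1267) = -1066 - 1935976 = -1937042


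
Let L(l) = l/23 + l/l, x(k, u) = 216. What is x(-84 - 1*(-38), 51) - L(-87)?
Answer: 5032/23 ≈ 218.78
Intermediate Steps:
L(l) = 1 + l/23 (L(l) = l*(1/23) + 1 = l/23 + 1 = 1 + l/23)
x(-84 - 1*(-38), 51) - L(-87) = 216 - (1 + (1/23)*(-87)) = 216 - (1 - 87/23) = 216 - 1*(-64/23) = 216 + 64/23 = 5032/23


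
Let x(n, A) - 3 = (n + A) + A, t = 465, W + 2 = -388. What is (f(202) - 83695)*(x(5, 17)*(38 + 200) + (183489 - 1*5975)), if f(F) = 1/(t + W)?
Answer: -235404704248/15 ≈ -1.5694e+10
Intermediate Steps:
W = -390 (W = -2 - 388 = -390)
x(n, A) = 3 + n + 2*A (x(n, A) = 3 + ((n + A) + A) = 3 + ((A + n) + A) = 3 + (n + 2*A) = 3 + n + 2*A)
f(F) = 1/75 (f(F) = 1/(465 - 390) = 1/75)
(f(202) - 83695)*(x(5, 17)*(38 + 200) + (183489 - 1*5975)) = (1/75 - 83695)*((3 + 5 + 2*17)*(38 + 200) + (183489 - 1*5975)) = -6277124*((3 + 5 + 34)*238 + (183489 - 5975))/75 = -6277124*(42*238 + 177514)/75 = -6277124*(9996 + 177514)/75 = -6277124/75*187510 = -235404704248/15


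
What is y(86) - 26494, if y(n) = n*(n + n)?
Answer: -11702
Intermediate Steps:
y(n) = 2*n² (y(n) = n*(2*n) = 2*n²)
y(86) - 26494 = 2*86² - 26494 = 2*7396 - 26494 = 14792 - 26494 = -11702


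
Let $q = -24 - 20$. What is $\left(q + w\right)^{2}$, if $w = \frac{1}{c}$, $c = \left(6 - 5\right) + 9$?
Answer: $\frac{192721}{100} \approx 1927.2$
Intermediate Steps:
$q = -44$ ($q = -24 - 20 = -44$)
$c = 10$ ($c = 1 + 9 = 10$)
$w = \frac{1}{10} \approx 0.1$
$\left(q + w\right)^{2} = \left(-44 + \frac{1}{10}\right)^{2} = \left(- \frac{439}{10}\right)^{2} = \frac{192721}{100}$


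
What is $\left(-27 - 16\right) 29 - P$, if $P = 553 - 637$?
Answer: $-1163$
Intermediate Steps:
$P = -84$
$\left(-27 - 16\right) 29 - P = \left(-27 - 16\right) 29 - -84 = \left(-43\right) 29 + 84 = -1247 + 84 = -1163$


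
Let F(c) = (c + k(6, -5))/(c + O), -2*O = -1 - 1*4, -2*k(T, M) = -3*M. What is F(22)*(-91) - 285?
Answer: -2372/7 ≈ -338.86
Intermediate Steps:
k(T, M) = 3*M/2 (k(T, M) = -(-3)*M/2 = 3*M/2)
O = 5/2 (O = -(-1 - 1*4)/2 = -(-1 - 4)/2 = -½*(-5) = 5/2 ≈ 2.5000)
F(c) = (-15/2 + c)/(5/2 + c) (F(c) = (c + (3/2)*(-5))/(c + 5/2) = (c - 15/2)/(5/2 + c) = (-15/2 + c)/(5/2 + c))
F(22)*(-91) - 285 = ((-15 + 2*22)/(5 + 2*22))*(-91) - 285 = ((-15 + 44)/(5 + 44))*(-91) - 285 = (29/49)*(-91) - 285 = -377/7 - 285 = -2372/7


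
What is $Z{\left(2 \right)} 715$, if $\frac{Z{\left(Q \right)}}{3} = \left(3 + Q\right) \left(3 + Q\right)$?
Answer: $53625$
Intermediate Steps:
$Z{\left(Q \right)} = 3 \left(3 + Q\right)^{2}$ ($Z{\left(Q \right)} = 3 \left(3 + Q\right) \left(3 + Q\right) = 3 \left(3 + Q\right)^{2}$)
$Z{\left(2 \right)} 715 = 3 \left(3 + 2\right)^{2} \cdot 715 = 3 \cdot 5^{2} \cdot 715 = 3 \cdot 25 \cdot 715 = 75 \cdot 715 = 53625$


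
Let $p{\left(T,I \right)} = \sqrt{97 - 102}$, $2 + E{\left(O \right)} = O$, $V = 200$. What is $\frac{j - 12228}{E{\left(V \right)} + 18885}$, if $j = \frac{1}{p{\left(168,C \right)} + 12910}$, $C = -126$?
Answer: $\frac{- 12228 \sqrt{5} + 157863479 i}{19083 \left(\sqrt{5} - 12910 i\right)} \approx -0.64078 - 6.8212 \cdot 10^{-13} i$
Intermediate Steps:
$E{\left(O \right)} = -2 + O$
$p{\left(T,I \right)} = i \sqrt{5}$ ($p{\left(T,I \right)} = \sqrt{-5} = i \sqrt{5}$)
$j = \frac{1}{12910 + i \sqrt{5}}$ ($j = \frac{1}{i \sqrt{5} + 12910} = \frac{1}{12910 + i \sqrt{5}} \approx 7.7459 \cdot 10^{-5} - 1.3 \cdot 10^{-8} i$)
$\frac{j - 12228}{E{\left(V \right)} + 18885} = \frac{\left(\frac{2582}{33333621} - \frac{i \sqrt{5}}{166668105}\right) - 12228}{\left(-2 + 200\right) + 18885} = \frac{- \frac{407603515006}{33333621} - \frac{i \sqrt{5}}{166668105}}{198 + 18885} = \frac{- \frac{407603515006}{33333621} - \frac{i \sqrt{5}}{166668105}}{19083} = \left(- \frac{407603515006}{33333621} - \frac{i \sqrt{5}}{166668105}\right) \frac{1}{19083} = - \frac{407603515006}{636105489543} - \frac{i \sqrt{5}}{3180527447715}$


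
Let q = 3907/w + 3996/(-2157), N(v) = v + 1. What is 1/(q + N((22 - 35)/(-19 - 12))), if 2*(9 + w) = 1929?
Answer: 42594279/155713630 ≈ 0.27354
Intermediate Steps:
w = 1911/2 (w = -9 + (½)*1929 = -9 + 1929/2 = 1911/2 ≈ 955.50)
N(v) = 1 + v
q = 3072814/1374009 (q = 3907/(1911/2) + 3996/(-2157) = 3907*(2/1911) + 3996*(-1/2157) = 7814/1911 - 1332/719 = 3072814/1374009 ≈ 2.2364)
1/(q + N((22 - 35)/(-19 - 12))) = 1/(3072814/1374009 + (1 + (22 - 35)/(-19 - 12))) = 1/(3072814/1374009 + (1 - 13/(-31))) = 1/(3072814/1374009 + (1 - 13*(-1/31))) = 1/(3072814/1374009 + (1 + 13/31)) = 1/(3072814/1374009 + 44/31) = 1/(155713630/42594279) = 42594279/155713630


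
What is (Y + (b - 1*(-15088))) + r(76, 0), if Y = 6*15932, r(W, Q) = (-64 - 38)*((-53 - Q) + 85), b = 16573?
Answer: 123989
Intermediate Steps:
r(W, Q) = -3264 + 102*Q (r(W, Q) = -102*(32 - Q) = -3264 + 102*Q)
Y = 95592
(Y + (b - 1*(-15088))) + r(76, 0) = (95592 + (16573 - 1*(-15088))) + (-3264 + 102*0) = (95592 + (16573 + 15088)) + (-3264 + 0) = (95592 + 31661) - 3264 = 127253 - 3264 = 123989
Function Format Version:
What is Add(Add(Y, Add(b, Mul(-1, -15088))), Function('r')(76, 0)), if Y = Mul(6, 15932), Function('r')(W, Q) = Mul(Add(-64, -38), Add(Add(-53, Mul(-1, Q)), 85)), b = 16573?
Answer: 123989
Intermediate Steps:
Function('r')(W, Q) = Add(-3264, Mul(102, Q)) (Function('r')(W, Q) = Mul(-102, Add(32, Mul(-1, Q))) = Add(-3264, Mul(102, Q)))
Y = 95592
Add(Add(Y, Add(b, Mul(-1, -15088))), Function('r')(76, 0)) = Add(Add(95592, Add(16573, Mul(-1, -15088))), Add(-3264, Mul(102, 0))) = Add(Add(95592, Add(16573, 15088)), Add(-3264, 0)) = Add(Add(95592, 31661), -3264) = Add(127253, -3264) = 123989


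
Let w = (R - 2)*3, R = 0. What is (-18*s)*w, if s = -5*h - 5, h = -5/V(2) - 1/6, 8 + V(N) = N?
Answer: -900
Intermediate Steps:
V(N) = -8 + N
w = -6 (w = (0 - 2)*3 = -2*3 = -6)
h = ⅔ (h = -5/(-8 + 2) - 1/6 = -5/(-6) - 1*⅙ = -5*(-⅙) - ⅙ = ⅚ - ⅙ = ⅔ ≈ 0.66667)
s = -25/3 (s = -5*⅔ - 5 = -10/3 - 5 = -25/3 ≈ -8.3333)
(-18*s)*w = -18*(-25/3)*(-6) = 150*(-6) = -900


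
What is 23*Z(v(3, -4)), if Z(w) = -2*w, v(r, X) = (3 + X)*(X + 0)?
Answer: -184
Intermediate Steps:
v(r, X) = X*(3 + X) (v(r, X) = (3 + X)*X = X*(3 + X))
23*Z(v(3, -4)) = 23*(-(-8)*(3 - 4)) = 23*(-(-8)*(-1)) = 23*(-2*4) = 23*(-8) = -184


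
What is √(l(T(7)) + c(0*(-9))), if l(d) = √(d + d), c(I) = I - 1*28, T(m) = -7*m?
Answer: √(-28 + 7*I*√2) ≈ 0.92154 + 5.3711*I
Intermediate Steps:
c(I) = -28 + I (c(I) = I - 28 = -28 + I)
l(d) = √2*√d (l(d) = √(2*d) = √2*√d)
√(l(T(7)) + c(0*(-9))) = √(√2*√(-7*7) + (-28 + 0*(-9))) = √(√2*√(-49) + (-28 + 0)) = √(√2*(7*I) - 28) = √(7*I*√2 - 28) = √(-28 + 7*I*√2)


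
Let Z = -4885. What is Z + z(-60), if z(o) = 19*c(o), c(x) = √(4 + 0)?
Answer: -4847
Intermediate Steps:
c(x) = 2 (c(x) = √4 = 2)
z(o) = 38 (z(o) = 19*2 = 38)
Z + z(-60) = -4885 + 38 = -4847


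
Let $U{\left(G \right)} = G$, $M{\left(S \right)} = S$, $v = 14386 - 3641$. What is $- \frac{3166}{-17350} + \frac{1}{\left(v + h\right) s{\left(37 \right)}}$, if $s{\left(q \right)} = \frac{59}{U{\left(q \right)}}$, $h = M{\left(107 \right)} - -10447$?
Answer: $\frac{1989583678}{10901360675} \approx 0.18251$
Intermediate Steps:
$v = 10745$ ($v = 14386 - 3641 = 10745$)
$h = 10554$ ($h = 107 - -10447 = 107 + 10447 = 10554$)
$s{\left(q \right)} = \frac{59}{q}$
$- \frac{3166}{-17350} + \frac{1}{\left(v + h\right) s{\left(37 \right)}} = - \frac{3166}{-17350} + \frac{1}{\left(10745 + 10554\right) \frac{59}{37}} = \left(-3166\right) \left(- \frac{1}{17350}\right) + \frac{1}{21299 \cdot 59 \cdot \frac{1}{37}} = \frac{1583}{8675} + \frac{1}{21299 \cdot \frac{59}{37}} = \frac{1583}{8675} + \frac{1}{21299} \cdot \frac{37}{59} = \frac{1583}{8675} + \frac{37}{1256641} = \frac{1989583678}{10901360675}$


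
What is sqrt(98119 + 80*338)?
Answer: sqrt(125159) ≈ 353.78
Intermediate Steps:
sqrt(98119 + 80*338) = sqrt(98119 + 27040) = sqrt(125159)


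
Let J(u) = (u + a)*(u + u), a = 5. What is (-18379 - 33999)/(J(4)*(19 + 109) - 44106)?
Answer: 26189/17445 ≈ 1.5012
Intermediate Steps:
J(u) = 2*u*(5 + u) (J(u) = (u + 5)*(u + u) = (5 + u)*(2*u) = 2*u*(5 + u))
(-18379 - 33999)/(J(4)*(19 + 109) - 44106) = (-18379 - 33999)/((2*4*(5 + 4))*(19 + 109) - 44106) = -52378/((2*4*9)*128 - 44106) = -52378/(72*128 - 44106) = -52378/(9216 - 44106) = -52378/(-34890) = -52378*(-1/34890) = 26189/17445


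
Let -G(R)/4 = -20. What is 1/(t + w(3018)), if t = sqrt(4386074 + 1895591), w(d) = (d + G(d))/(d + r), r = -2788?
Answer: -178135/83072620224 + 13225*sqrt(6281665)/83072620224 ≈ 0.00039686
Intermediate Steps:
G(R) = 80 (G(R) = -4*(-20) = 80)
w(d) = (80 + d)/(-2788 + d) (w(d) = (d + 80)/(d - 2788) = (80 + d)/(-2788 + d))
t = sqrt(6281665) ≈ 2506.3
1/(t + w(3018)) = 1/(sqrt(6281665) + (80 + 3018)/(-2788 + 3018)) = 1/(sqrt(6281665) + 3098/230) = 1/(sqrt(6281665) + (1/230)*3098) = 1/(sqrt(6281665) + 1549/115) = 1/(1549/115 + sqrt(6281665))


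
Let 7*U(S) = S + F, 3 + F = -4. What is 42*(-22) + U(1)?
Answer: -6474/7 ≈ -924.86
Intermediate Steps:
F = -7 (F = -3 - 4 = -7)
U(S) = -1 + S/7 (U(S) = (S - 7)/7 = (-7 + S)/7 = -1 + S/7)
42*(-22) + U(1) = 42*(-22) + (-1 + (⅐)*1) = -924 + (-1 + ⅐) = -924 - 6/7 = -6474/7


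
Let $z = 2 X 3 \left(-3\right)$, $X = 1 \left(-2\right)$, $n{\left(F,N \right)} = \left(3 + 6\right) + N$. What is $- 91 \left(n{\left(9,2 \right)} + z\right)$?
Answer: $-4277$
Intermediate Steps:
$n{\left(F,N \right)} = 9 + N$
$X = -2$
$z = 36$ ($z = 2 \left(-2\right) 3 \left(-3\right) = \left(-4\right) \left(-9\right) = 36$)
$- 91 \left(n{\left(9,2 \right)} + z\right) = - 91 \left(\left(9 + 2\right) + 36\right) = - 91 \left(11 + 36\right) = \left(-91\right) 47 = -4277$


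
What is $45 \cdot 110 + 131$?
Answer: $5081$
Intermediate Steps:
$45 \cdot 110 + 131 = 4950 + 131 = 5081$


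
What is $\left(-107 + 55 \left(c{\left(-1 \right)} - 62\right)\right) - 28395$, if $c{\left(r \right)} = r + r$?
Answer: $-32022$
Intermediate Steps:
$c{\left(r \right)} = 2 r$
$\left(-107 + 55 \left(c{\left(-1 \right)} - 62\right)\right) - 28395 = \left(-107 + 55 \left(2 \left(-1\right) - 62\right)\right) - 28395 = \left(-107 + 55 \left(-2 - 62\right)\right) - 28395 = \left(-107 + 55 \left(-64\right)\right) - 28395 = \left(-107 - 3520\right) - 28395 = -3627 - 28395 = -32022$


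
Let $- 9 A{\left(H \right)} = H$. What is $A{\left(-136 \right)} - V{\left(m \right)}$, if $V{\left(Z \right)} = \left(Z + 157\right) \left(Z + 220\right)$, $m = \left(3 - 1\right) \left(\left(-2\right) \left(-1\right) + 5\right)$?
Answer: $- \frac{359990}{9} \approx -39999.0$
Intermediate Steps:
$A{\left(H \right)} = - \frac{H}{9}$
$m = 14$ ($m = 2 \left(2 + 5\right) = 2 \cdot 7 = 14$)
$V{\left(Z \right)} = \left(157 + Z\right) \left(220 + Z\right)$
$A{\left(-136 \right)} - V{\left(m \right)} = \left(- \frac{1}{9}\right) \left(-136\right) - \left(34540 + 14^{2} + 377 \cdot 14\right) = \frac{136}{9} - \left(34540 + 196 + 5278\right) = \frac{136}{9} - 40014 = - \frac{359990}{9}$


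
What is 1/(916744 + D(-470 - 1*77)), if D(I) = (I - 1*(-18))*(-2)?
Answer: 1/917802 ≈ 1.0896e-6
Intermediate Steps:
D(I) = -36 - 2*I (D(I) = (I + 18)*(-2) = (18 + I)*(-2) = -36 - 2*I)
1/(916744 + D(-470 - 1*77)) = 1/(916744 + (-36 - 2*(-470 - 1*77))) = 1/(916744 + (-36 - 2*(-470 - 77))) = 1/(916744 + (-36 - 2*(-547))) = 1/(916744 + (-36 + 1094)) = 1/(916744 + 1058) = 1/917802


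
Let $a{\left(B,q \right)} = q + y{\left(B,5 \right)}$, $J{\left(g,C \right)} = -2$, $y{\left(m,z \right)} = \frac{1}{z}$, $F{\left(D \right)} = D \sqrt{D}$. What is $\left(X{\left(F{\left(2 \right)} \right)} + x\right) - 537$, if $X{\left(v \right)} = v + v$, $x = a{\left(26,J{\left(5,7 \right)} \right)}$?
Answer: $- \frac{2694}{5} + 4 \sqrt{2} \approx -533.14$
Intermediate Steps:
$F{\left(D \right)} = D^{\frac{3}{2}}$
$a{\left(B,q \right)} = \frac{1}{5} + q$ ($a{\left(B,q \right)} = q + \frac{1}{5} = \frac{1}{5} + q$)
$x = - \frac{9}{5}$ ($x = \frac{1}{5} - 2 = - \frac{9}{5} \approx -1.8$)
$X{\left(v \right)} = 2 v$
$\left(X{\left(F{\left(2 \right)} \right)} + x\right) - 537 = \left(2 \cdot 2^{\frac{3}{2}} - \frac{9}{5}\right) - 537 = \left(2 \cdot 2 \sqrt{2} - \frac{9}{5}\right) - 537 = \left(4 \sqrt{2} - \frac{9}{5}\right) - 537 = \left(- \frac{9}{5} + 4 \sqrt{2}\right) - 537 = - \frac{2694}{5} + 4 \sqrt{2}$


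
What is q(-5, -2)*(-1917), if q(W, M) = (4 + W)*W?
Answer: -9585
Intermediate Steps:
q(W, M) = W*(4 + W)
q(-5, -2)*(-1917) = -5*(4 - 5)*(-1917) = -5*(-1)*(-1917) = 5*(-1917) = -9585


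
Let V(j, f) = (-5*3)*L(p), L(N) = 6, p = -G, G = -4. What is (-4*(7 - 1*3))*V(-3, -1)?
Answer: 1440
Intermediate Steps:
p = 4 (p = -1*(-4) = 4)
V(j, f) = -90 (V(j, f) = -5*3*6 = -15*6 = -90)
(-4*(7 - 1*3))*V(-3, -1) = -4*(7 - 1*3)*(-90) = -4*(7 - 3)*(-90) = -4*4*(-90) = -16*(-90) = 1440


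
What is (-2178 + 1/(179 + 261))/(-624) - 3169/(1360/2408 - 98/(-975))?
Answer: -15947487872243/3350455680 ≈ -4759.8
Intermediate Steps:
(-2178 + 1/(179 + 261))/(-624) - 3169/(1360/2408 - 98/(-975)) = (-2178 + 1/440)*(-1/624) - 3169/(1360*(1/2408) - 98*(-1/975)) = (-2178 + 1/440)*(-1/624) - 3169/(170/301 + 98/975) = -958319/440*(-1/624) - 3169/195248/293475 = 958319/274560 - 3169*293475/195248 = 958319/274560 - 930022275/195248 = -15947487872243/3350455680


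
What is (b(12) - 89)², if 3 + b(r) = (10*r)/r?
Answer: 6724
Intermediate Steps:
b(r) = 7 (b(r) = -3 + (10*r)/r = -3 + 10 = 7)
(b(12) - 89)² = (7 - 89)² = (-82)² = 6724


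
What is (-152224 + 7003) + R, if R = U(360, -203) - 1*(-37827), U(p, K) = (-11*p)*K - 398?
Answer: 696088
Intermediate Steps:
U(p, K) = -398 - 11*K*p (U(p, K) = -11*K*p - 398 = -398 - 11*K*p)
R = 841309 (R = (-398 - 11*(-203)*360) - 1*(-37827) = (-398 + 803880) + 37827 = 803482 + 37827 = 841309)
(-152224 + 7003) + R = (-152224 + 7003) + 841309 = -145221 + 841309 = 696088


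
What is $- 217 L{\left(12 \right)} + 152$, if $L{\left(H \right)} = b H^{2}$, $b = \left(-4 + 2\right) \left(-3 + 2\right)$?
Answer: $-62344$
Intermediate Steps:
$b = 2$ ($b = \left(-2\right) \left(-1\right) = 2$)
$L{\left(H \right)} = 2 H^{2}$
$- 217 L{\left(12 \right)} + 152 = - 217 \cdot 2 \cdot 12^{2} + 152 = - 217 \cdot 2 \cdot 144 + 152 = \left(-217\right) 288 + 152 = -62496 + 152 = -62344$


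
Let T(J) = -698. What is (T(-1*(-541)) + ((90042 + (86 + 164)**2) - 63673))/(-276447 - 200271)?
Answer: -88171/476718 ≈ -0.18495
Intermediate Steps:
(T(-1*(-541)) + ((90042 + (86 + 164)**2) - 63673))/(-276447 - 200271) = (-698 + ((90042 + (86 + 164)**2) - 63673))/(-276447 - 200271) = (-698 + ((90042 + 250**2) - 63673))/(-476718) = (-698 + ((90042 + 62500) - 63673))*(-1/476718) = (-698 + (152542 - 63673))*(-1/476718) = (-698 + 88869)*(-1/476718) = 88171*(-1/476718) = -88171/476718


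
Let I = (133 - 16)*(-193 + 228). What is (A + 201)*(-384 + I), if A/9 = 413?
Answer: 14539698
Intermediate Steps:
A = 3717 (A = 9*413 = 3717)
I = 4095 (I = 117*35 = 4095)
(A + 201)*(-384 + I) = (3717 + 201)*(-384 + 4095) = 3918*3711 = 14539698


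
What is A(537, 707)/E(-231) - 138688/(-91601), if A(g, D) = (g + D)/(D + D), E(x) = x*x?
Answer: 5232231945998/3455760119427 ≈ 1.5141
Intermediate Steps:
E(x) = x²
A(g, D) = (D + g)/(2*D) (A(g, D) = (D + g)/((2*D)) = (D + g)*(1/(2*D)) = (D + g)/(2*D))
A(537, 707)/E(-231) - 138688/(-91601) = ((½)*(707 + 537)/707)/((-231)²) - 138688/(-91601) = ((½)*(1/707)*1244)/53361 - 138688*(-1/91601) = (622/707)*(1/53361) + 138688/91601 = 622/37726227 + 138688/91601 = 5232231945998/3455760119427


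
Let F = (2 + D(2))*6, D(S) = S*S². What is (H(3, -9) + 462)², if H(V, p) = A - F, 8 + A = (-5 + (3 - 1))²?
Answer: 162409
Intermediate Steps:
D(S) = S³
F = 60 (F = (2 + 2³)*6 = (2 + 8)*6 = 10*6 = 60)
A = 1 (A = -8 + (-5 + (3 - 1))² = -8 + (-5 + 2)² = -8 + (-3)² = -8 + 9 = 1)
H(V, p) = -59 (H(V, p) = 1 - 1*60 = 1 - 60 = -59)
(H(3, -9) + 462)² = (-59 + 462)² = 403² = 162409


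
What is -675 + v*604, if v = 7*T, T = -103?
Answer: -436159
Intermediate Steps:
v = -721 (v = 7*(-103) = -721)
-675 + v*604 = -675 - 721*604 = -675 - 435484 = -436159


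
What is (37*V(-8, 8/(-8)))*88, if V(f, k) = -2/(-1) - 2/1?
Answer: 0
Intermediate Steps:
V(f, k) = 0 (V(f, k) = -2*(-1) - 2*1 = 2 - 2 = 0)
(37*V(-8, 8/(-8)))*88 = (37*0)*88 = 0*88 = 0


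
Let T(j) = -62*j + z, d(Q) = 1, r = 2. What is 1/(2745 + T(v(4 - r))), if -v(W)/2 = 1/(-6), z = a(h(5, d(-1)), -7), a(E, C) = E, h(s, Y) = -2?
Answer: 3/8167 ≈ 0.00036733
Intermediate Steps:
z = -2
v(W) = ⅓ (v(W) = -2/(-6) = -2*(-⅙) = ⅓)
T(j) = -2 - 62*j (T(j) = -62*j - 2 = -2 - 62*j)
1/(2745 + T(v(4 - r))) = 1/(2745 + (-2 - 62*⅓)) = 1/(2745 + (-2 - 62/3)) = 1/(2745 - 68/3) = 1/(8167/3) = 3/8167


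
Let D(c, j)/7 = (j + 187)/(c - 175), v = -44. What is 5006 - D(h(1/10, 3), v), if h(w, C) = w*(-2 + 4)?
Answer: 4380249/874 ≈ 5011.7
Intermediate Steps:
h(w, C) = 2*w (h(w, C) = w*2 = 2*w)
D(c, j) = 7*(187 + j)/(-175 + c) (D(c, j) = 7*((j + 187)/(c - 175)) = 7*((187 + j)/(-175 + c)) = 7*(187 + j)/(-175 + c))
5006 - D(h(1/10, 3), v) = 5006 - 7*(187 - 44)/(-175 + 2/10) = 5006 - 7*143/(-175 + 2*(1/10)) = 5006 - 7*143/(-175 + 1/5) = 5006 - 7*143/(-874/5) = 5006 - 7*(-5)*143/874 = 5006 - 1*(-5005/874) = 5006 + 5005/874 = 4380249/874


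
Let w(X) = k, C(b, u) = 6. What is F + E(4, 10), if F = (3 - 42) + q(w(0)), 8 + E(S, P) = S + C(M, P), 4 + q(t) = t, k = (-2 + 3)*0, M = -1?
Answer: -41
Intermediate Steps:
k = 0 (k = 1*0 = 0)
w(X) = 0
q(t) = -4 + t
E(S, P) = -2 + S (E(S, P) = -8 + (S + 6) = -8 + (6 + S) = -2 + S)
F = -43 (F = (3 - 42) + (-4 + 0) = -39 - 4 = -43)
F + E(4, 10) = -43 + (-2 + 4) = -43 + 2 = -41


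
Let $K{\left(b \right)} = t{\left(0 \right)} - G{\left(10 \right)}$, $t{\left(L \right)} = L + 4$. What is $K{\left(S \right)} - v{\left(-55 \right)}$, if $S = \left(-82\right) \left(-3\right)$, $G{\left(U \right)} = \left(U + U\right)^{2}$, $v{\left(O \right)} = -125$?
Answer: $-271$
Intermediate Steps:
$t{\left(L \right)} = 4 + L$
$G{\left(U \right)} = 4 U^{2}$ ($G{\left(U \right)} = \left(2 U\right)^{2} = 4 U^{2}$)
$S = 246$
$K{\left(b \right)} = -396$ ($K{\left(b \right)} = \left(4 + 0\right) - 4 \cdot 10^{2} = 4 - 4 \cdot 100 = 4 - 400 = -396$)
$K{\left(S \right)} - v{\left(-55 \right)} = -396 - -125 = -396 + 125 = -271$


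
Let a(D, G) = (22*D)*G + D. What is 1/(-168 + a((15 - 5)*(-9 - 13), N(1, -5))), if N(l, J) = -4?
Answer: 1/18972 ≈ 5.2709e-5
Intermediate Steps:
a(D, G) = D + 22*D*G (a(D, G) = 22*D*G + D = D + 22*D*G)
1/(-168 + a((15 - 5)*(-9 - 13), N(1, -5))) = 1/(-168 + ((15 - 5)*(-9 - 13))*(1 + 22*(-4))) = 1/(-168 + (10*(-22))*(1 - 88)) = 1/(-168 - 220*(-87)) = 1/(-168 + 19140) = 1/18972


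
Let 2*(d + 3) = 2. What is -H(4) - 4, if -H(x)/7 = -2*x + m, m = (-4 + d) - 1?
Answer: -109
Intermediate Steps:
d = -2 (d = -3 + (1/2)*2 = -3 + 1 = -2)
m = -7 (m = (-4 - 2) - 1 = -6 - 1 = -7)
H(x) = 49 + 14*x (H(x) = -7*(-2*x - 7) = -7*(-7 - 2*x) = 49 + 14*x)
-H(4) - 4 = -(49 + 14*4) - 4 = -(49 + 56) - 4 = -1*105 - 4 = -105 - 4 = -109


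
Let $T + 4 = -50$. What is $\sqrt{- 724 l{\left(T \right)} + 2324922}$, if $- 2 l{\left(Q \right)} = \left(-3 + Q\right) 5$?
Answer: $2 \sqrt{555438} \approx 1490.6$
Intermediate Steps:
$T = -54$ ($T = -4 - 50 = -54$)
$l{\left(Q \right)} = \frac{15}{2} - \frac{5 Q}{2}$ ($l{\left(Q \right)} = - \frac{\left(-3 + Q\right) 5}{2} = - \frac{-15 + 5 Q}{2} = \frac{15}{2} - \frac{5 Q}{2}$)
$\sqrt{- 724 l{\left(T \right)} + 2324922} = \sqrt{- 724 \left(\frac{15}{2} - -135\right) + 2324922} = \sqrt{- 724 \left(\frac{15}{2} + 135\right) + 2324922} = \sqrt{\left(-724\right) \frac{285}{2} + 2324922} = \sqrt{-103170 + 2324922} = \sqrt{2221752} = 2 \sqrt{555438}$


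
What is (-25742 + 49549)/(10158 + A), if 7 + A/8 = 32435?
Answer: 23807/269582 ≈ 0.088311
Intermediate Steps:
A = 259424 (A = -56 + 8*32435 = -56 + 259480 = 259424)
(-25742 + 49549)/(10158 + A) = (-25742 + 49549)/(10158 + 259424) = 23807/269582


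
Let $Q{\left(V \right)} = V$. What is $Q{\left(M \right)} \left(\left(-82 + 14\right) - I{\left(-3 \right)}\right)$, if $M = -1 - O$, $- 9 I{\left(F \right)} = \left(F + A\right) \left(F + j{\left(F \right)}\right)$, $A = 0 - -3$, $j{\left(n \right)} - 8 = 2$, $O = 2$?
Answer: $204$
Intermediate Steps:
$j{\left(n \right)} = 10$ ($j{\left(n \right)} = 8 + 2 = 10$)
$A = 3$ ($A = 0 + 3 = 3$)
$I{\left(F \right)} = - \frac{\left(3 + F\right) \left(10 + F\right)}{9}$ ($I{\left(F \right)} = - \frac{\left(F + 3\right) \left(F + 10\right)}{9} = - \frac{\left(3 + F\right) \left(10 + F\right)}{9}$)
$M = -3$ ($M = -1 - 2 = -3$)
$Q{\left(M \right)} \left(\left(-82 + 14\right) - I{\left(-3 \right)}\right) = - 3 \left(\left(-82 + 14\right) - \left(- \frac{10}{3} - - \frac{13}{3} - \frac{\left(-3\right)^{2}}{9}\right)\right) = - 3 \left(-68 - \left(- \frac{10}{3} + \frac{13}{3} - 1\right)\right) = - 3 \left(-68 - 0\right) = - 3 \left(-68 + 0\right) = \left(-3\right) \left(-68\right) = 204$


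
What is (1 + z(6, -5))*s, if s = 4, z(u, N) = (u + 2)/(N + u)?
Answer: 36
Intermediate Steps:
z(u, N) = (2 + u)/(N + u)
(1 + z(6, -5))*s = (1 + (2 + 6)/(-5 + 6))*4 = (1 + 8/1)*4 = (1 + 1*8)*4 = (1 + 8)*4 = 9*4 = 36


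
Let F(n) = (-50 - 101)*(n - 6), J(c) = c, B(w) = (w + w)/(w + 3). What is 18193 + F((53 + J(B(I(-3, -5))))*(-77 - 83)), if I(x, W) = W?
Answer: 1420379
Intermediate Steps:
B(w) = 2*w/(3 + w) (B(w) = (2*w)/(3 + w) = 2*w/(3 + w))
F(n) = 906 - 151*n (F(n) = -151*(-6 + n) = 906 - 151*n)
18193 + F((53 + J(B(I(-3, -5))))*(-77 - 83)) = 18193 + (906 - 151*(53 + 2*(-5)/(3 - 5))*(-77 - 83)) = 18193 + (906 - 151*(53 + 2*(-5)/(-2))*(-160)) = 18193 + (906 - 151*(53 + 2*(-5)*(-½))*(-160)) = 18193 + (906 - 151*(53 + 5)*(-160)) = 18193 + (906 - 8758*(-160)) = 18193 + (906 - 151*(-9280)) = 18193 + (906 + 1401280) = 18193 + 1402186 = 1420379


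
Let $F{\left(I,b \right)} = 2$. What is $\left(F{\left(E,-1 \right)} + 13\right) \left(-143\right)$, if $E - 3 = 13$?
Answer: $-2145$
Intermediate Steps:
$E = 16$ ($E = 3 + 13 = 16$)
$\left(F{\left(E,-1 \right)} + 13\right) \left(-143\right) = \left(2 + 13\right) \left(-143\right) = 15 \left(-143\right) = -2145$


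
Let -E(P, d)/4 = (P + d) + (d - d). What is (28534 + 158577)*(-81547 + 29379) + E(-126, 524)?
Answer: -9761208240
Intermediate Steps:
E(P, d) = -4*P - 4*d (E(P, d) = -4*((P + d) + (d - d)) = -4*((P + d) + 0) = -4*(P + d) = -4*P - 4*d)
(28534 + 158577)*(-81547 + 29379) + E(-126, 524) = (28534 + 158577)*(-81547 + 29379) + (-4*(-126) - 4*524) = 187111*(-52168) + (504 - 2096) = -9761206648 - 1592 = -9761208240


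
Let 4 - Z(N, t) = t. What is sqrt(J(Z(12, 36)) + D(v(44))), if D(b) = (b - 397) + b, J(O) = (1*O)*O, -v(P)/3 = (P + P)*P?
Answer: I*sqrt(22605) ≈ 150.35*I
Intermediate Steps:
v(P) = -6*P**2 (v(P) = -3*(P + P)*P = -3*2*P*P = -6*P**2)
Z(N, t) = 4 - t
J(O) = O**2 (J(O) = O*O = O**2)
D(b) = -397 + 2*b (D(b) = (-397 + b) + b = -397 + 2*b)
sqrt(J(Z(12, 36)) + D(v(44))) = sqrt((4 - 1*36)**2 + (-397 + 2*(-6*44**2))) = sqrt((4 - 36)**2 + (-397 + 2*(-6*1936))) = sqrt((-32)**2 + (-397 + 2*(-11616))) = sqrt(1024 + (-397 - 23232)) = sqrt(1024 - 23629) = sqrt(-22605) = I*sqrt(22605)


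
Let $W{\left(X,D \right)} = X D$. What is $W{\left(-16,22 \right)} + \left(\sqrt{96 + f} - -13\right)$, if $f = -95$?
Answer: $-338$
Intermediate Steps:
$W{\left(X,D \right)} = D X$
$W{\left(-16,22 \right)} + \left(\sqrt{96 + f} - -13\right) = 22 \left(-16\right) + \left(\sqrt{96 - 95} - -13\right) = -352 + \left(\sqrt{1} + 13\right) = -352 + \left(1 + 13\right) = -352 + 14 = -338$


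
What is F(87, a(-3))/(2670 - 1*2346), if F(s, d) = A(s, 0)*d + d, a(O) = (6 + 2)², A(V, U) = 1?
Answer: 32/81 ≈ 0.39506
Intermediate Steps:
a(O) = 64 (a(O) = 8² = 64)
F(s, d) = 2*d (F(s, d) = 1*d + d = d + d = 2*d)
F(87, a(-3))/(2670 - 1*2346) = (2*64)/(2670 - 1*2346) = 128/(2670 - 2346) = 128/324 = 128*(1/324) = 32/81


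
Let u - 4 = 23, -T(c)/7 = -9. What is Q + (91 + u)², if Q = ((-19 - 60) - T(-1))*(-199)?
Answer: 42182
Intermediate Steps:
T(c) = 63 (T(c) = -7*(-9) = 63)
u = 27 (u = 4 + 23 = 27)
Q = 28258 (Q = ((-19 - 60) - 1*63)*(-199) = (-79 - 63)*(-199) = -142*(-199) = 28258)
Q + (91 + u)² = 28258 + (91 + 27)² = 28258 + 118² = 28258 + 13924 = 42182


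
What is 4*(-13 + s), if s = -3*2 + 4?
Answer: -60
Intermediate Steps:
s = -2 (s = -6 + 4 = -2)
4*(-13 + s) = 4*(-13 - 2) = 4*(-15) = -60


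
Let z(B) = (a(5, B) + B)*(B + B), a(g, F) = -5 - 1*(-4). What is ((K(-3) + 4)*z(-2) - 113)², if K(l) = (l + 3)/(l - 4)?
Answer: 4225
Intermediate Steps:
a(g, F) = -1 (a(g, F) = -5 + 4 = -1)
K(l) = (3 + l)/(-4 + l)
z(B) = 2*B*(-1 + B) (z(B) = (-1 + B)*(B + B) = (-1 + B)*(2*B) = 2*B*(-1 + B))
((K(-3) + 4)*z(-2) - 113)² = (((3 - 3)/(-4 - 3) + 4)*(2*(-2)*(-1 - 2)) - 113)² = ((0/(-7) + 4)*(2*(-2)*(-3)) - 113)² = ((-⅐*0 + 4)*12 - 113)² = ((0 + 4)*12 - 113)² = (4*12 - 113)² = (48 - 113)² = (-65)² = 4225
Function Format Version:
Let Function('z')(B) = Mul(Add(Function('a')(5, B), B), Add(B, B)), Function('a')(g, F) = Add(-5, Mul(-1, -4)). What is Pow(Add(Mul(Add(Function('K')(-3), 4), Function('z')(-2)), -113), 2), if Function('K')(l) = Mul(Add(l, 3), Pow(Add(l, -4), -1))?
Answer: 4225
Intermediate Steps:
Function('a')(g, F) = -1 (Function('a')(g, F) = Add(-5, 4) = -1)
Function('K')(l) = Mul(Pow(Add(-4, l), -1), Add(3, l)) (Function('K')(l) = Mul(Add(3, l), Pow(Add(-4, l), -1)) = Mul(Pow(Add(-4, l), -1), Add(3, l)))
Function('z')(B) = Mul(2, B, Add(-1, B)) (Function('z')(B) = Mul(Add(-1, B), Add(B, B)) = Mul(Add(-1, B), Mul(2, B)) = Mul(2, B, Add(-1, B)))
Pow(Add(Mul(Add(Function('K')(-3), 4), Function('z')(-2)), -113), 2) = Pow(Add(Mul(Add(Mul(Pow(Add(-4, -3), -1), Add(3, -3)), 4), Mul(2, -2, Add(-1, -2))), -113), 2) = Pow(Add(Mul(Add(Mul(Pow(-7, -1), 0), 4), Mul(2, -2, -3)), -113), 2) = Pow(Add(Mul(Add(Mul(Rational(-1, 7), 0), 4), 12), -113), 2) = Pow(Add(Mul(Add(0, 4), 12), -113), 2) = Pow(Add(Mul(4, 12), -113), 2) = Pow(Add(48, -113), 2) = Pow(-65, 2) = 4225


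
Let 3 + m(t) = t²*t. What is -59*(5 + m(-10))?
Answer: 58882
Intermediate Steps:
m(t) = -3 + t³ (m(t) = -3 + t²*t = -3 + t³)
-59*(5 + m(-10)) = -59*(5 + (-3 + (-10)³)) = -59*(5 + (-3 - 1000)) = -59*(5 - 1003) = -59*(-998) = 58882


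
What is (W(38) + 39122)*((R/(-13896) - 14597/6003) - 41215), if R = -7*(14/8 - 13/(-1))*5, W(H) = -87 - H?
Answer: -6621324224211921/4119392 ≈ -1.6074e+9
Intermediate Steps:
R = -2065/4 (R = -7*(14*(⅛) - 13*(-1))*5 = -7*(7/4 + 13)*5 = -7*59/4*5 = -413/4*5 = -2065/4 ≈ -516.25)
(W(38) + 39122)*((R/(-13896) - 14597/6003) - 41215) = ((-87 - 1*38) + 39122)*((-2065/4/(-13896) - 14597/6003) - 41215) = ((-87 - 38) + 39122)*((-2065/4*(-1/13896) - 14597*1/6003) - 41215) = (-125 + 39122)*((2065/55584 - 14597/6003) - 41215) = 38997*(-29591239/12358176 - 41215) = 38997*(-509371815079/12358176) = -6621324224211921/4119392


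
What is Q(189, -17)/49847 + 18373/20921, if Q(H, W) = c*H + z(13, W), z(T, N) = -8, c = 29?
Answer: 1030339564/1042849087 ≈ 0.98800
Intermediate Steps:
Q(H, W) = -8 + 29*H (Q(H, W) = 29*H - 8 = -8 + 29*H)
Q(189, -17)/49847 + 18373/20921 = (-8 + 29*189)/49847 + 18373/20921 = (-8 + 5481)*(1/49847) + 18373*(1/20921) = 5473*(1/49847) + 18373/20921 = 5473/49847 + 18373/20921 = 1030339564/1042849087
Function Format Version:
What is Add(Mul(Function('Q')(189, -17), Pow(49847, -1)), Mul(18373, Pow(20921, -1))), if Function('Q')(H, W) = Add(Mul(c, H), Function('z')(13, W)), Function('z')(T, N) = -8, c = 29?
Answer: Rational(1030339564, 1042849087) ≈ 0.98800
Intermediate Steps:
Function('Q')(H, W) = Add(-8, Mul(29, H)) (Function('Q')(H, W) = Add(Mul(29, H), -8) = Add(-8, Mul(29, H)))
Add(Mul(Function('Q')(189, -17), Pow(49847, -1)), Mul(18373, Pow(20921, -1))) = Add(Mul(Add(-8, Mul(29, 189)), Pow(49847, -1)), Mul(18373, Pow(20921, -1))) = Add(Mul(Add(-8, 5481), Rational(1, 49847)), Mul(18373, Rational(1, 20921))) = Add(Mul(5473, Rational(1, 49847)), Rational(18373, 20921)) = Add(Rational(5473, 49847), Rational(18373, 20921)) = Rational(1030339564, 1042849087)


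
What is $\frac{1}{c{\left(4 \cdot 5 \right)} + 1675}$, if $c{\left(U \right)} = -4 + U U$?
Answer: $\frac{1}{2071} \approx 0.00048286$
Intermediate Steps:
$c{\left(U \right)} = -4 + U^{2}$
$\frac{1}{c{\left(4 \cdot 5 \right)} + 1675} = \frac{1}{\left(-4 + \left(4 \cdot 5\right)^{2}\right) + 1675} = \frac{1}{\left(-4 + 20^{2}\right) + 1675} = \frac{1}{\left(-4 + 400\right) + 1675} = \frac{1}{396 + 1675} = \frac{1}{2071}$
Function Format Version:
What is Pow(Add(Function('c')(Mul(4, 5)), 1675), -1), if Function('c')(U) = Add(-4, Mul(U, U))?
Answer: Rational(1, 2071) ≈ 0.00048286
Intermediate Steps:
Function('c')(U) = Add(-4, Pow(U, 2))
Pow(Add(Function('c')(Mul(4, 5)), 1675), -1) = Pow(Add(Add(-4, Pow(Mul(4, 5), 2)), 1675), -1) = Pow(Add(Add(-4, Pow(20, 2)), 1675), -1) = Pow(Add(Add(-4, 400), 1675), -1) = Pow(Add(396, 1675), -1) = Pow(2071, -1) = Rational(1, 2071)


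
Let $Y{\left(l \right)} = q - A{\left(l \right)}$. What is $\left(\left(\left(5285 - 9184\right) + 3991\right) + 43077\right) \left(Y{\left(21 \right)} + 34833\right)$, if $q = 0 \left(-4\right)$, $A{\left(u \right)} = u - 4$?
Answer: $1502971904$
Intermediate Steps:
$A{\left(u \right)} = -4 + u$
$q = 0$
$Y{\left(l \right)} = 4 - l$ ($Y{\left(l \right)} = 0 - \left(-4 + l\right) = 4 - l$)
$\left(\left(\left(5285 - 9184\right) + 3991\right) + 43077\right) \left(Y{\left(21 \right)} + 34833\right) = \left(\left(\left(5285 - 9184\right) + 3991\right) + 43077\right) \left(\left(4 - 21\right) + 34833\right) = \left(\left(-3899 + 3991\right) + 43077\right) \left(\left(4 - 21\right) + 34833\right) = \left(92 + 43077\right) \left(-17 + 34833\right) = 43169 \cdot 34816 = 1502971904$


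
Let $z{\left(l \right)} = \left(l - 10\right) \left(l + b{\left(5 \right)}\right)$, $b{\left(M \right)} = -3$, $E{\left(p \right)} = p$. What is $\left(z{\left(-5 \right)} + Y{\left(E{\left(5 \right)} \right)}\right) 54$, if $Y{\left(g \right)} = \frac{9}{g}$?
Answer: $\frac{32886}{5} \approx 6577.2$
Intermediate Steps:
$z{\left(l \right)} = \left(-10 + l\right) \left(-3 + l\right)$ ($z{\left(l \right)} = \left(l - 10\right) \left(l - 3\right) = \left(-10 + l\right) \left(-3 + l\right)$)
$\left(z{\left(-5 \right)} + Y{\left(E{\left(5 \right)} \right)}\right) 54 = \left(\left(30 + \left(-5\right)^{2} - -65\right) + \frac{9}{5}\right) 54 = \left(\left(30 + 25 + 65\right) + 9 \cdot \frac{1}{5}\right) 54 = \left(120 + \frac{9}{5}\right) 54 = \frac{609}{5} \cdot 54 = \frac{32886}{5}$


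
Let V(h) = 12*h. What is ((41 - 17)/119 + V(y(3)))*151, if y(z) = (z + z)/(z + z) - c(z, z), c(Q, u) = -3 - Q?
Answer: 1513020/119 ≈ 12714.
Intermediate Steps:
y(z) = 4 + z (y(z) = (z + z)/(z + z) - (-3 - z) = (2*z)/((2*z)) + (3 + z) = (2*z)*(1/(2*z)) + (3 + z) = 1 + (3 + z) = 4 + z)
((41 - 17)/119 + V(y(3)))*151 = ((41 - 17)/119 + 12*(4 + 3))*151 = (24*(1/119) + 12*7)*151 = (24/119 + 84)*151 = (10020/119)*151 = 1513020/119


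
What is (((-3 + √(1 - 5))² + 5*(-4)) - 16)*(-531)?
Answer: 16461 + 6372*I ≈ 16461.0 + 6372.0*I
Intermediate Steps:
(((-3 + √(1 - 5))² + 5*(-4)) - 16)*(-531) = (((-3 + √(-4))² - 20) - 16)*(-531) = (((-3 + 2*I)² - 20) - 16)*(-531) = ((-20 + (-3 + 2*I)²) - 16)*(-531) = (-36 + (-3 + 2*I)²)*(-531) = 19116 - 531*(-3 + 2*I)²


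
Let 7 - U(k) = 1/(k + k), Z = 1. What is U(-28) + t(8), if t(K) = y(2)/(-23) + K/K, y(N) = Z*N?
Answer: 10215/1288 ≈ 7.9309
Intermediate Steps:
y(N) = N (y(N) = 1*N = N)
U(k) = 7 - 1/(2*k) (U(k) = 7 - 1/(k + k) = 7 - 1/(2*k))
t(K) = 21/23 (t(K) = 2/(-23) + K/K = 2*(-1/23) + 1 = -2/23 + 1 = 21/23)
U(-28) + t(8) = (7 - 1/2/(-28)) + 21/23 = (7 - 1/2*(-1/28)) + 21/23 = (7 + 1/56) + 21/23 = 393/56 + 21/23 = 10215/1288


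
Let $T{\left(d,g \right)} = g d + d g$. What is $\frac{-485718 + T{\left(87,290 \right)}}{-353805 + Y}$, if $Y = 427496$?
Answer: $- \frac{435258}{73691} \approx -5.9065$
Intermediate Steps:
$T{\left(d,g \right)} = 2 d g$ ($T{\left(d,g \right)} = d g + d g = 2 d g$)
$\frac{-485718 + T{\left(87,290 \right)}}{-353805 + Y} = \frac{-485718 + 2 \cdot 87 \cdot 290}{-353805 + 427496} = \frac{-485718 + 50460}{73691} = \left(-435258\right) \frac{1}{73691} = - \frac{435258}{73691}$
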